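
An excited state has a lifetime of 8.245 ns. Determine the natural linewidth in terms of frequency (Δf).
9.652 MHz

Using the energy-time uncertainty principle and E = hf:
ΔEΔt ≥ ℏ/2
hΔf·Δt ≥ ℏ/2

The minimum frequency uncertainty is:
Δf = ℏ/(2hτ) = 1/(4πτ)
Δf = 1/(4π × 8.245e-09 s)
Δf = 9.652e+06 Hz = 9.652 MHz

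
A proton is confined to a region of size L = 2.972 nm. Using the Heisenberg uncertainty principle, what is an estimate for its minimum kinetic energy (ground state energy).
587.295 neV

Using the uncertainty principle to estimate ground state energy:

1. The position uncertainty is approximately the confinement size:
   Δx ≈ L = 2.972e-09 m

2. From ΔxΔp ≥ ℏ/2, the minimum momentum uncertainty is:
   Δp ≈ ℏ/(2L) = 1.774e-26 kg·m/s

3. The kinetic energy is approximately:
   KE ≈ (Δp)²/(2m) = (1.774e-26)²/(2 × 1.673e-27 kg)
   KE ≈ 9.410e-26 J = 587.295 neV

This is an order-of-magnitude estimate of the ground state energy.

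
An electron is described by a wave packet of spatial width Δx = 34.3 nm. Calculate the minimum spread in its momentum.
1.537 × 10^-27 kg·m/s

For a wave packet, the spatial width Δx and momentum spread Δp are related by the uncertainty principle:
ΔxΔp ≥ ℏ/2

The minimum momentum spread is:
Δp_min = ℏ/(2Δx)
Δp_min = (1.055e-34 J·s) / (2 × 3.430e-08 m)
Δp_min = 1.537e-27 kg·m/s

A wave packet cannot have both a well-defined position and well-defined momentum.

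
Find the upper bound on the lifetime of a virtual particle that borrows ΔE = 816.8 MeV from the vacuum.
4.029 × 10^-25 s

Using the energy-time uncertainty principle:
ΔEΔt ≥ ℏ/2

For a virtual particle borrowing energy ΔE, the maximum lifetime is:
Δt_max = ℏ/(2ΔE)

Converting energy:
ΔE = 816.8 MeV = 1.309e-10 J

Δt_max = (1.055e-34 J·s) / (2 × 1.309e-10 J)
Δt_max = 4.029e-25 s = 4.029 × 10^-25 s

Virtual particles with higher borrowed energy exist for shorter times.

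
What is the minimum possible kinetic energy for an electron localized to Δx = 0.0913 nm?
1.143 eV

Localizing a particle requires giving it sufficient momentum uncertainty:

1. From uncertainty principle: Δp ≥ ℏ/(2Δx)
   Δp_min = (1.055e-34 J·s) / (2 × 9.130e-11 m)
   Δp_min = 5.775e-25 kg·m/s

2. This momentum uncertainty corresponds to kinetic energy:
   KE ≈ (Δp)²/(2m) = (5.775e-25)²/(2 × 9.109e-31 kg)
   KE = 1.831e-19 J = 1.143 eV

Tighter localization requires more energy.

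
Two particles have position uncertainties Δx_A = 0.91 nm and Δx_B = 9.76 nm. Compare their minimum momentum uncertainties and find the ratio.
Particle A has the larger minimum momentum uncertainty, by a factor of 10.73.

For each particle, the minimum momentum uncertainty is Δp_min = ℏ/(2Δx):

Particle A: Δp_A = ℏ/(2×9.100e-10 m) = 5.794e-26 kg·m/s
Particle B: Δp_B = ℏ/(2×9.760e-09 m) = 5.403e-27 kg·m/s

Ratio: Δp_A/Δp_B = 10.73

Since Δp_min ∝ 1/Δx, the particle with smaller position uncertainty (A) has larger momentum uncertainty.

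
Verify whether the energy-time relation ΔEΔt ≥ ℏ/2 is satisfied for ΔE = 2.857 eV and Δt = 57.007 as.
No, it violates the uncertainty relation.

Calculate the product ΔEΔt:
ΔE = 2.857 eV = 4.577e-19 J
ΔEΔt = (4.577e-19 J) × (5.701e-17 s)
ΔEΔt = 2.609e-35 J·s

Compare to the minimum allowed value ℏ/2:
ℏ/2 = 5.273e-35 J·s

Since ΔEΔt = 2.609e-35 J·s < 5.273e-35 J·s = ℏ/2,
this violates the uncertainty relation.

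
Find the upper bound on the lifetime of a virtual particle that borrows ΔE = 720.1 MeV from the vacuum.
4.570 × 10^-25 s

Using the energy-time uncertainty principle:
ΔEΔt ≥ ℏ/2

For a virtual particle borrowing energy ΔE, the maximum lifetime is:
Δt_max = ℏ/(2ΔE)

Converting energy:
ΔE = 720.1 MeV = 1.154e-10 J

Δt_max = (1.055e-34 J·s) / (2 × 1.154e-10 J)
Δt_max = 4.570e-25 s = 4.570 × 10^-25 s

Virtual particles with higher borrowed energy exist for shorter times.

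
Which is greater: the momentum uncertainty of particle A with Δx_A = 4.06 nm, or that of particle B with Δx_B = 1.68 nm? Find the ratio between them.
Particle B has the larger minimum momentum uncertainty, by a factor of 2.42.

For each particle, the minimum momentum uncertainty is Δp_min = ℏ/(2Δx):

Particle A: Δp_A = ℏ/(2×4.060e-09 m) = 1.299e-26 kg·m/s
Particle B: Δp_B = ℏ/(2×1.680e-09 m) = 3.139e-26 kg·m/s

Ratio: Δp_B/Δp_A = 2.42

Since Δp_min ∝ 1/Δx, the particle with smaller position uncertainty (B) has larger momentum uncertainty.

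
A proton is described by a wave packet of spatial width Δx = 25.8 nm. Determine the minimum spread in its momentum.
2.044 × 10^-27 kg·m/s

For a wave packet, the spatial width Δx and momentum spread Δp are related by the uncertainty principle:
ΔxΔp ≥ ℏ/2

The minimum momentum spread is:
Δp_min = ℏ/(2Δx)
Δp_min = (1.055e-34 J·s) / (2 × 2.580e-08 m)
Δp_min = 2.044e-27 kg·m/s

A wave packet cannot have both a well-defined position and well-defined momentum.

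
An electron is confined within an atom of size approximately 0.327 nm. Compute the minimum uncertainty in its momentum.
1.612 × 10^-25 kg·m/s

Using the Heisenberg uncertainty principle:
ΔxΔp ≥ ℏ/2

With Δx ≈ L = 3.270e-10 m (the confinement size):
Δp_min = ℏ/(2Δx)
Δp_min = (1.055e-34 J·s) / (2 × 3.270e-10 m)
Δp_min = 1.612e-25 kg·m/s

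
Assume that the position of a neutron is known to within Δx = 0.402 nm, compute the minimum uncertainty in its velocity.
78.311 m/s

Using the Heisenberg uncertainty principle and Δp = mΔv:
ΔxΔp ≥ ℏ/2
Δx(mΔv) ≥ ℏ/2

The minimum uncertainty in velocity is:
Δv_min = ℏ/(2mΔx)
Δv_min = (1.055e-34 J·s) / (2 × 1.675e-27 kg × 4.020e-10 m)
Δv_min = 7.831e+01 m/s = 78.311 m/s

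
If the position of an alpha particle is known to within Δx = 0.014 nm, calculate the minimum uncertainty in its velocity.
566.820 m/s

Using the Heisenberg uncertainty principle and Δp = mΔv:
ΔxΔp ≥ ℏ/2
Δx(mΔv) ≥ ℏ/2

The minimum uncertainty in velocity is:
Δv_min = ℏ/(2mΔx)
Δv_min = (1.055e-34 J·s) / (2 × 6.645e-27 kg × 1.400e-11 m)
Δv_min = 5.668e+02 m/s = 566.820 m/s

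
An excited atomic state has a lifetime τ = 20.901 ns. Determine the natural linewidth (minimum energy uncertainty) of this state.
15.746 neV

Using the energy-time uncertainty principle:
ΔEΔt ≥ ℏ/2

The lifetime τ represents the time uncertainty Δt.
The natural linewidth (minimum energy uncertainty) is:

ΔE = ℏ/(2τ)
ΔE = (1.055e-34 J·s) / (2 × 2.090e-08 s)
ΔE = 2.523e-27 J = 15.746 neV

This natural linewidth limits the precision of spectroscopic measurements.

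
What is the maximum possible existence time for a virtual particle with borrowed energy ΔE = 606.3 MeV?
5.428 × 10^-25 s

Using the energy-time uncertainty principle:
ΔEΔt ≥ ℏ/2

For a virtual particle borrowing energy ΔE, the maximum lifetime is:
Δt_max = ℏ/(2ΔE)

Converting energy:
ΔE = 606.3 MeV = 9.714e-11 J

Δt_max = (1.055e-34 J·s) / (2 × 9.714e-11 J)
Δt_max = 5.428e-25 s = 5.428 × 10^-25 s

Virtual particles with higher borrowed energy exist for shorter times.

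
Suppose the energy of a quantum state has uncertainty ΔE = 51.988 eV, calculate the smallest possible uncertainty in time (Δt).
6.330 as

Using the energy-time uncertainty principle:
ΔEΔt ≥ ℏ/2

The minimum uncertainty in time is:
Δt_min = ℏ/(2ΔE)
Δt_min = (1.055e-34 J·s) / (2 × 8.329e-18 J)
Δt_min = 6.330e-18 s = 6.330 as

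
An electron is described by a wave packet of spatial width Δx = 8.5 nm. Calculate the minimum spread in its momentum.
6.203 × 10^-27 kg·m/s

For a wave packet, the spatial width Δx and momentum spread Δp are related by the uncertainty principle:
ΔxΔp ≥ ℏ/2

The minimum momentum spread is:
Δp_min = ℏ/(2Δx)
Δp_min = (1.055e-34 J·s) / (2 × 8.500e-09 m)
Δp_min = 6.203e-27 kg·m/s

A wave packet cannot have both a well-defined position and well-defined momentum.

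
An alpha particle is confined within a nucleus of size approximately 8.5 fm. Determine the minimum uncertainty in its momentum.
6.203 × 10^-21 kg·m/s

Using the Heisenberg uncertainty principle:
ΔxΔp ≥ ℏ/2

With Δx ≈ L = 8.500e-15 m (the confinement size):
Δp_min = ℏ/(2Δx)
Δp_min = (1.055e-34 J·s) / (2 × 8.500e-15 m)
Δp_min = 6.203e-21 kg·m/s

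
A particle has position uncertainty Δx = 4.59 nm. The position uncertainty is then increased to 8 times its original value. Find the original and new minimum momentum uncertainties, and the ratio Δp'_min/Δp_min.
Original Δp_min = 1.149 × 10^-26 kg·m/s; new Δp'_min = 1.436 × 10^-27 kg·m/s; ratio Δp'_min/Δp_min = 1/8.

From the uncertainty principle ΔxΔp ≥ ℏ/2, the minimum momentum uncertainty is Δp_min = ℏ/(2Δx).

Original (Δx = 4.59 nm = 4.590e-09 m):
Δp_min = (1.055e-34 J·s)/(2 × 4.590e-09 m) = 1.149e-26 kg·m/s

When Δx → 8Δx:
Δp'_min = ℏ/(2 × 8Δx) = (1/8) × ℏ/(2Δx) = (1/8) × Δp_min
Δp'_min = 1/8 × 1.149e-26 kg·m/s = 1.436e-27 kg·m/s

Since Δp_min ∝ 1/Δx, when Δx is increased to 8 times its original value, Δp_min decreases to 1/8 of its original value.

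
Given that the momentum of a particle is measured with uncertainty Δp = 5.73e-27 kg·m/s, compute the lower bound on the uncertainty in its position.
9.202 nm

Using the Heisenberg uncertainty principle:
ΔxΔp ≥ ℏ/2

The minimum uncertainty in position is:
Δx_min = ℏ/(2Δp)
Δx_min = (1.055e-34 J·s) / (2 × 5.730e-27 kg·m/s)
Δx_min = 9.202e-09 m = 9.202 nm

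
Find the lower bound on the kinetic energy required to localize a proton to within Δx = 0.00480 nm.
225.150 meV

Localizing a particle requires giving it sufficient momentum uncertainty:

1. From uncertainty principle: Δp ≥ ℏ/(2Δx)
   Δp_min = (1.055e-34 J·s) / (2 × 4.800e-12 m)
   Δp_min = 1.099e-23 kg·m/s

2. This momentum uncertainty corresponds to kinetic energy:
   KE ≈ (Δp)²/(2m) = (1.099e-23)²/(2 × 1.673e-27 kg)
   KE = 3.607e-20 J = 225.150 meV

Tighter localization requires more energy.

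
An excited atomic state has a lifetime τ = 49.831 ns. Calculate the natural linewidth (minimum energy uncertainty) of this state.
6.604 neV

Using the energy-time uncertainty principle:
ΔEΔt ≥ ℏ/2

The lifetime τ represents the time uncertainty Δt.
The natural linewidth (minimum energy uncertainty) is:

ΔE = ℏ/(2τ)
ΔE = (1.055e-34 J·s) / (2 × 4.983e-08 s)
ΔE = 1.058e-27 J = 6.604 neV

This natural linewidth limits the precision of spectroscopic measurements.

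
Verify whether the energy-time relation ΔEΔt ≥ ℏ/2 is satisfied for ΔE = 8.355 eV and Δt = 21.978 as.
No, it violates the uncertainty relation.

Calculate the product ΔEΔt:
ΔE = 8.355 eV = 1.339e-18 J
ΔEΔt = (1.339e-18 J) × (2.198e-17 s)
ΔEΔt = 2.942e-35 J·s

Compare to the minimum allowed value ℏ/2:
ℏ/2 = 5.273e-35 J·s

Since ΔEΔt = 2.942e-35 J·s < 5.273e-35 J·s = ℏ/2,
this violates the uncertainty relation.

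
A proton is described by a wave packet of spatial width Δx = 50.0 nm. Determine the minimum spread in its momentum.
1.055 × 10^-27 kg·m/s

For a wave packet, the spatial width Δx and momentum spread Δp are related by the uncertainty principle:
ΔxΔp ≥ ℏ/2

The minimum momentum spread is:
Δp_min = ℏ/(2Δx)
Δp_min = (1.055e-34 J·s) / (2 × 5.000e-08 m)
Δp_min = 1.055e-27 kg·m/s

A wave packet cannot have both a well-defined position and well-defined momentum.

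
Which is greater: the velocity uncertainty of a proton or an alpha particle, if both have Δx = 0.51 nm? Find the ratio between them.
The proton has the larger minimum velocity uncertainty, by a ratio of 4.0.

For both particles, Δp_min = ℏ/(2Δx) = 1.034e-25 kg·m/s (same for both).

The velocity uncertainty is Δv = Δp/m:
- proton: Δv = 1.034e-25 / 1.673e-27 = 6.181e+01 m/s = 61.813 m/s
- alpha particle: Δv = 1.034e-25 / 6.645e-27 = 1.556e+01 m/s = 15.560 m/s

Ratio: 6.181e+01 / 1.556e+01 = 4.0

The lighter particle has larger velocity uncertainty because Δv ∝ 1/m.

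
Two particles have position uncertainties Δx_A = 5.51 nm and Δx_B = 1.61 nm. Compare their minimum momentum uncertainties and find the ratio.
Particle B has the larger minimum momentum uncertainty, by a factor of 3.42.

For each particle, the minimum momentum uncertainty is Δp_min = ℏ/(2Δx):

Particle A: Δp_A = ℏ/(2×5.510e-09 m) = 9.570e-27 kg·m/s
Particle B: Δp_B = ℏ/(2×1.610e-09 m) = 3.275e-26 kg·m/s

Ratio: Δp_B/Δp_A = 3.42

Since Δp_min ∝ 1/Δx, the particle with smaller position uncertainty (B) has larger momentum uncertainty.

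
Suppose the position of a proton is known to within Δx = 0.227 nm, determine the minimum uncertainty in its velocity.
138.875 m/s

Using the Heisenberg uncertainty principle and Δp = mΔv:
ΔxΔp ≥ ℏ/2
Δx(mΔv) ≥ ℏ/2

The minimum uncertainty in velocity is:
Δv_min = ℏ/(2mΔx)
Δv_min = (1.055e-34 J·s) / (2 × 1.673e-27 kg × 2.270e-10 m)
Δv_min = 1.389e+02 m/s = 138.875 m/s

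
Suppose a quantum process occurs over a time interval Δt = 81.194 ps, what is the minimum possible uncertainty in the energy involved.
4.053 μeV

Using the energy-time uncertainty principle:
ΔEΔt ≥ ℏ/2

The minimum uncertainty in energy is:
ΔE_min = ℏ/(2Δt)
ΔE_min = (1.055e-34 J·s) / (2 × 8.119e-11 s)
ΔE_min = 6.494e-25 J = 4.053 μeV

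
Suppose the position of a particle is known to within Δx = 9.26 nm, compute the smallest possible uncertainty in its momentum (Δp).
5.694 × 10^-27 kg·m/s

Using the Heisenberg uncertainty principle:
ΔxΔp ≥ ℏ/2

The minimum uncertainty in momentum is:
Δp_min = ℏ/(2Δx)
Δp_min = (1.055e-34 J·s) / (2 × 9.260e-09 m)
Δp_min = 5.694e-27 kg·m/s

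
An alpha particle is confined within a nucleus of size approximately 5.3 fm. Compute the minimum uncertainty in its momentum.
9.949 × 10^-21 kg·m/s

Using the Heisenberg uncertainty principle:
ΔxΔp ≥ ℏ/2

With Δx ≈ L = 5.300e-15 m (the confinement size):
Δp_min = ℏ/(2Δx)
Δp_min = (1.055e-34 J·s) / (2 × 5.300e-15 m)
Δp_min = 9.949e-21 kg·m/s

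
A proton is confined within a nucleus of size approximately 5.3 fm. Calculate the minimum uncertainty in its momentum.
9.949 × 10^-21 kg·m/s

Using the Heisenberg uncertainty principle:
ΔxΔp ≥ ℏ/2

With Δx ≈ L = 5.300e-15 m (the confinement size):
Δp_min = ℏ/(2Δx)
Δp_min = (1.055e-34 J·s) / (2 × 5.300e-15 m)
Δp_min = 9.949e-21 kg·m/s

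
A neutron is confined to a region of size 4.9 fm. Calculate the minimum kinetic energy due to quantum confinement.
215.756 keV

Using the uncertainty principle:

1. Position uncertainty: Δx ≈ 4.900e-15 m
2. Minimum momentum uncertainty: Δp = ℏ/(2Δx) = 1.076e-20 kg·m/s
3. Minimum kinetic energy:
   KE = (Δp)²/(2m) = (1.076e-20)²/(2 × 1.675e-27 kg)
   KE = 3.457e-14 J = 215.756 keV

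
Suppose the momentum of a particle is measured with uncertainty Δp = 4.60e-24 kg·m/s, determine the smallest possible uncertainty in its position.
11.463 pm

Using the Heisenberg uncertainty principle:
ΔxΔp ≥ ℏ/2

The minimum uncertainty in position is:
Δx_min = ℏ/(2Δp)
Δx_min = (1.055e-34 J·s) / (2 × 4.600e-24 kg·m/s)
Δx_min = 1.146e-11 m = 11.463 pm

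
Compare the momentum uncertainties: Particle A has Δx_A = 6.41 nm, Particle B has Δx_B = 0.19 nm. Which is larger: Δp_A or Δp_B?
Particle B has the larger minimum momentum uncertainty, by a factor of 33.74.

For each particle, the minimum momentum uncertainty is Δp_min = ℏ/(2Δx):

Particle A: Δp_A = ℏ/(2×6.410e-09 m) = 8.226e-27 kg·m/s
Particle B: Δp_B = ℏ/(2×1.900e-10 m) = 2.775e-25 kg·m/s

Ratio: Δp_B/Δp_A = 33.74

Since Δp_min ∝ 1/Δx, the particle with smaller position uncertainty (B) has larger momentum uncertainty.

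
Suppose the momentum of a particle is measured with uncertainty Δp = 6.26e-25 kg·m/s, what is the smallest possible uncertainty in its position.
84.231 pm

Using the Heisenberg uncertainty principle:
ΔxΔp ≥ ℏ/2

The minimum uncertainty in position is:
Δx_min = ℏ/(2Δp)
Δx_min = (1.055e-34 J·s) / (2 × 6.260e-25 kg·m/s)
Δx_min = 8.423e-11 m = 84.231 pm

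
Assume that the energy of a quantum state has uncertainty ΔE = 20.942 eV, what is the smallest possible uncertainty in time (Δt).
15.715 as

Using the energy-time uncertainty principle:
ΔEΔt ≥ ℏ/2

The minimum uncertainty in time is:
Δt_min = ℏ/(2ΔE)
Δt_min = (1.055e-34 J·s) / (2 × 3.355e-18 J)
Δt_min = 1.572e-17 s = 15.715 as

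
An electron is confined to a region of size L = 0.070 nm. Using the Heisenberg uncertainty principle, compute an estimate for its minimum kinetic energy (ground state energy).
1.944 eV

Using the uncertainty principle to estimate ground state energy:

1. The position uncertainty is approximately the confinement size:
   Δx ≈ L = 7.000e-11 m

2. From ΔxΔp ≥ ℏ/2, the minimum momentum uncertainty is:
   Δp ≈ ℏ/(2L) = 7.533e-25 kg·m/s

3. The kinetic energy is approximately:
   KE ≈ (Δp)²/(2m) = (7.533e-25)²/(2 × 9.109e-31 kg)
   KE ≈ 3.114e-19 J = 1.944 eV

This is an order-of-magnitude estimate of the ground state energy.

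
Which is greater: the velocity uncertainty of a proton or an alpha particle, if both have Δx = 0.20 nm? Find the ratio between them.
The proton has the larger minimum velocity uncertainty, by a ratio of 4.0.

For both particles, Δp_min = ℏ/(2Δx) = 2.636e-25 kg·m/s (same for both).

The velocity uncertainty is Δv = Δp/m:
- proton: Δv = 2.636e-25 / 1.673e-27 = 1.576e+02 m/s = 157.623 m/s
- alpha particle: Δv = 2.636e-25 / 6.645e-27 = 3.968e+01 m/s = 39.677 m/s

Ratio: 1.576e+02 / 3.968e+01 = 4.0

The lighter particle has larger velocity uncertainty because Δv ∝ 1/m.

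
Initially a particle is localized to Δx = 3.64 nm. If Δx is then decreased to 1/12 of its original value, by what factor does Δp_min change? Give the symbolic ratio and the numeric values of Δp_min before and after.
Original Δp_min = 1.449 × 10^-26 kg·m/s; new Δp'_min = 1.738 × 10^-25 kg·m/s; ratio Δp'_min/Δp_min = 12.

From the uncertainty principle ΔxΔp ≥ ℏ/2, the minimum momentum uncertainty is Δp_min = ℏ/(2Δx).

Original (Δx = 3.64 nm = 3.640e-09 m):
Δp_min = (1.055e-34 J·s)/(2 × 3.640e-09 m) = 1.449e-26 kg·m/s

When Δx → (1/12)Δx:
Δp'_min = ℏ/(2 × (1/12)Δx) = 12 × ℏ/(2Δx) = 12 × Δp_min
Δp'_min = 12 × 1.449e-26 kg·m/s = 1.738e-25 kg·m/s

Since Δp_min ∝ 1/Δx, when Δx is decreased to 1/12 of its original value, Δp_min increases to 12 times its original value.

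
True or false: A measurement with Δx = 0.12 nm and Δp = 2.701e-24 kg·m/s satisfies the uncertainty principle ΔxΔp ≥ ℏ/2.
Yes, it satisfies the uncertainty principle.

Calculate the product ΔxΔp:
ΔxΔp = (1.200e-10 m) × (2.701e-24 kg·m/s)
ΔxΔp = 3.241e-34 J·s

Compare to the minimum allowed value ℏ/2:
ℏ/2 = 5.273e-35 J·s

Since ΔxΔp = 3.241e-34 J·s ≥ 5.273e-35 J·s = ℏ/2,
the measurement satisfies the uncertainty principle.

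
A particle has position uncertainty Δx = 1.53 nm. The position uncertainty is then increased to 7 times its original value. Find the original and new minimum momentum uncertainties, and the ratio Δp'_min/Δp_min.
Original Δp_min = 3.446 × 10^-26 kg·m/s; new Δp'_min = 4.923 × 10^-27 kg·m/s; ratio Δp'_min/Δp_min = 1/7.

From the uncertainty principle ΔxΔp ≥ ℏ/2, the minimum momentum uncertainty is Δp_min = ℏ/(2Δx).

Original (Δx = 1.53 nm = 1.530e-09 m):
Δp_min = (1.055e-34 J·s)/(2 × 1.530e-09 m) = 3.446e-26 kg·m/s

When Δx → 7Δx:
Δp'_min = ℏ/(2 × 7Δx) = (1/7) × ℏ/(2Δx) = (1/7) × Δp_min
Δp'_min = 1/7 × 3.446e-26 kg·m/s = 4.923e-27 kg·m/s

Since Δp_min ∝ 1/Δx, when Δx is increased to 7 times its original value, Δp_min decreases to 1/7 of its original value.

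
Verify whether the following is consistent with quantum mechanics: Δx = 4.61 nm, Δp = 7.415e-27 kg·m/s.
No, it violates the uncertainty principle (impossible measurement).

Calculate the product ΔxΔp:
ΔxΔp = (4.610e-09 m) × (7.415e-27 kg·m/s)
ΔxΔp = 3.418e-35 J·s

Compare to the minimum allowed value ℏ/2:
ℏ/2 = 5.273e-35 J·s

Since ΔxΔp = 3.418e-35 J·s < 5.273e-35 J·s = ℏ/2,
the measurement violates the uncertainty principle.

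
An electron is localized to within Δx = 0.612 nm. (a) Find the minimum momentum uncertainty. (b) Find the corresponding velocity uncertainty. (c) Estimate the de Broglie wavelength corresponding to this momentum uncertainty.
(a) Δp_min = 8.616 × 10^-26 kg·m/s
(b) Δv_min = 94.581 km/s
(c) λ_dB = 7.691 nm

Step-by-step:

(a) From the uncertainty principle:
Δp_min = ℏ/(2Δx) = (1.055e-34 J·s)/(2 × 6.120e-10 m) = 8.616e-26 kg·m/s

(b) The velocity uncertainty:
Δv = Δp/m = (8.616e-26 kg·m/s)/(9.109e-31 kg) = 9.458e+04 m/s = 94.581 km/s

(c) The de Broglie wavelength for this momentum:
λ = h/p = (6.626e-34 J·s)/(8.616e-26 kg·m/s) = 7.691e-09 m = 7.691 nm

Note: The de Broglie wavelength is comparable to the localization size, as expected from wave-particle duality.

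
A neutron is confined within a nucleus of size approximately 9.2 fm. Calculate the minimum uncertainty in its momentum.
5.731 × 10^-21 kg·m/s

Using the Heisenberg uncertainty principle:
ΔxΔp ≥ ℏ/2

With Δx ≈ L = 9.200e-15 m (the confinement size):
Δp_min = ℏ/(2Δx)
Δp_min = (1.055e-34 J·s) / (2 × 9.200e-15 m)
Δp_min = 5.731e-21 kg·m/s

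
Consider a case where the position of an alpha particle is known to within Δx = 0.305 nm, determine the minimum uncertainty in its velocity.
26.018 m/s

Using the Heisenberg uncertainty principle and Δp = mΔv:
ΔxΔp ≥ ℏ/2
Δx(mΔv) ≥ ℏ/2

The minimum uncertainty in velocity is:
Δv_min = ℏ/(2mΔx)
Δv_min = (1.055e-34 J·s) / (2 × 6.645e-27 kg × 3.050e-10 m)
Δv_min = 2.602e+01 m/s = 26.018 m/s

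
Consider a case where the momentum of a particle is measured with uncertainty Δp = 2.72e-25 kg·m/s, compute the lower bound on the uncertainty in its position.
193.855 pm

Using the Heisenberg uncertainty principle:
ΔxΔp ≥ ℏ/2

The minimum uncertainty in position is:
Δx_min = ℏ/(2Δp)
Δx_min = (1.055e-34 J·s) / (2 × 2.720e-25 kg·m/s)
Δx_min = 1.939e-10 m = 193.855 pm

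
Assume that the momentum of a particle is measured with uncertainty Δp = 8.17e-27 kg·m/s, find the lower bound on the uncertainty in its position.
6.454 nm

Using the Heisenberg uncertainty principle:
ΔxΔp ≥ ℏ/2

The minimum uncertainty in position is:
Δx_min = ℏ/(2Δp)
Δx_min = (1.055e-34 J·s) / (2 × 8.170e-27 kg·m/s)
Δx_min = 6.454e-09 m = 6.454 nm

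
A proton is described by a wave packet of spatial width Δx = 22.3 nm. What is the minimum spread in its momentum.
2.365 × 10^-27 kg·m/s

For a wave packet, the spatial width Δx and momentum spread Δp are related by the uncertainty principle:
ΔxΔp ≥ ℏ/2

The minimum momentum spread is:
Δp_min = ℏ/(2Δx)
Δp_min = (1.055e-34 J·s) / (2 × 2.230e-08 m)
Δp_min = 2.365e-27 kg·m/s

A wave packet cannot have both a well-defined position and well-defined momentum.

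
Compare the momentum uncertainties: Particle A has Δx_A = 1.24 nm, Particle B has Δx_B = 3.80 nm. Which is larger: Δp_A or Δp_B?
Particle A has the larger minimum momentum uncertainty, by a factor of 3.06.

For each particle, the minimum momentum uncertainty is Δp_min = ℏ/(2Δx):

Particle A: Δp_A = ℏ/(2×1.240e-09 m) = 4.252e-26 kg·m/s
Particle B: Δp_B = ℏ/(2×3.800e-09 m) = 1.388e-26 kg·m/s

Ratio: Δp_A/Δp_B = 3.06

Since Δp_min ∝ 1/Δx, the particle with smaller position uncertainty (A) has larger momentum uncertainty.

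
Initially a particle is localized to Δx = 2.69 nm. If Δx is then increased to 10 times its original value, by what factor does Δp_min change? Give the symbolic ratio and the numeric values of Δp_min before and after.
Original Δp_min = 1.960 × 10^-26 kg·m/s; new Δp'_min = 1.960 × 10^-27 kg·m/s; ratio Δp'_min/Δp_min = 1/10.

From the uncertainty principle ΔxΔp ≥ ℏ/2, the minimum momentum uncertainty is Δp_min = ℏ/(2Δx).

Original (Δx = 2.69 nm = 2.690e-09 m):
Δp_min = (1.055e-34 J·s)/(2 × 2.690e-09 m) = 1.960e-26 kg·m/s

When Δx → 10Δx:
Δp'_min = ℏ/(2 × 10Δx) = (1/10) × ℏ/(2Δx) = (1/10) × Δp_min
Δp'_min = 1/10 × 1.960e-26 kg·m/s = 1.960e-27 kg·m/s

Since Δp_min ∝ 1/Δx, when Δx is increased to 10 times its original value, Δp_min decreases to 1/10 of its original value.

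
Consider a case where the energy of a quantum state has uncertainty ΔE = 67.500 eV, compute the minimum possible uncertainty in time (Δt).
4.876 as

Using the energy-time uncertainty principle:
ΔEΔt ≥ ℏ/2

The minimum uncertainty in time is:
Δt_min = ℏ/(2ΔE)
Δt_min = (1.055e-34 J·s) / (2 × 1.081e-17 J)
Δt_min = 4.876e-18 s = 4.876 as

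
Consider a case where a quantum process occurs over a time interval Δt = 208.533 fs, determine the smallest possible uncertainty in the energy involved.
1.578 meV

Using the energy-time uncertainty principle:
ΔEΔt ≥ ℏ/2

The minimum uncertainty in energy is:
ΔE_min = ℏ/(2Δt)
ΔE_min = (1.055e-34 J·s) / (2 × 2.085e-13 s)
ΔE_min = 2.529e-22 J = 1.578 meV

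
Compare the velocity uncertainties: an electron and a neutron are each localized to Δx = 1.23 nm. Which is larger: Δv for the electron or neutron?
The electron has the larger minimum velocity uncertainty, by a ratio of 1838.7.

For both particles, Δp_min = ℏ/(2Δx) = 4.287e-26 kg·m/s (same for both).

The velocity uncertainty is Δv = Δp/m:
- electron: Δv = 4.287e-26 / 9.109e-31 = 4.706e+04 m/s = 47.060 km/s
- neutron: Δv = 4.287e-26 / 1.675e-27 = 2.559e+01 m/s = 25.594 m/s

Ratio: 4.706e+04 / 2.559e+01 = 1838.7

The lighter particle has larger velocity uncertainty because Δv ∝ 1/m.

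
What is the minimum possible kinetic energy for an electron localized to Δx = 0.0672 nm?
2.109 eV

Localizing a particle requires giving it sufficient momentum uncertainty:

1. From uncertainty principle: Δp ≥ ℏ/(2Δx)
   Δp_min = (1.055e-34 J·s) / (2 × 6.720e-11 m)
   Δp_min = 7.847e-25 kg·m/s

2. This momentum uncertainty corresponds to kinetic energy:
   KE ≈ (Δp)²/(2m) = (7.847e-25)²/(2 × 9.109e-31 kg)
   KE = 3.379e-19 J = 2.109 eV

Tighter localization requires more energy.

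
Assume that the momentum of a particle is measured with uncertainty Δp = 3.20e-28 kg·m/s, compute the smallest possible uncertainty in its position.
164.777 nm

Using the Heisenberg uncertainty principle:
ΔxΔp ≥ ℏ/2

The minimum uncertainty in position is:
Δx_min = ℏ/(2Δp)
Δx_min = (1.055e-34 J·s) / (2 × 3.200e-28 kg·m/s)
Δx_min = 1.648e-07 m = 164.777 nm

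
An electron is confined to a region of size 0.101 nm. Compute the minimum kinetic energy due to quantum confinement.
933.728 meV

Using the uncertainty principle:

1. Position uncertainty: Δx ≈ 1.010e-10 m
2. Minimum momentum uncertainty: Δp = ℏ/(2Δx) = 5.221e-25 kg·m/s
3. Minimum kinetic energy:
   KE = (Δp)²/(2m) = (5.221e-25)²/(2 × 9.109e-31 kg)
   KE = 1.496e-19 J = 933.728 meV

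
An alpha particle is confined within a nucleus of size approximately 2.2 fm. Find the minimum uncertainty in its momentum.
2.397 × 10^-20 kg·m/s

Using the Heisenberg uncertainty principle:
ΔxΔp ≥ ℏ/2

With Δx ≈ L = 2.200e-15 m (the confinement size):
Δp_min = ℏ/(2Δx)
Δp_min = (1.055e-34 J·s) / (2 × 2.200e-15 m)
Δp_min = 2.397e-20 kg·m/s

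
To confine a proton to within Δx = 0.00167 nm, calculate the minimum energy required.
1.860 eV

Localizing a particle requires giving it sufficient momentum uncertainty:

1. From uncertainty principle: Δp ≥ ℏ/(2Δx)
   Δp_min = (1.055e-34 J·s) / (2 × 1.670e-12 m)
   Δp_min = 3.157e-23 kg·m/s

2. This momentum uncertainty corresponds to kinetic energy:
   KE ≈ (Δp)²/(2m) = (3.157e-23)²/(2 × 1.673e-27 kg)
   KE = 2.980e-19 J = 1.860 eV

Tighter localization requires more energy.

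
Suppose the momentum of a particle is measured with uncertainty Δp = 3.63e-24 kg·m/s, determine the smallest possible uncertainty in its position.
14.526 pm

Using the Heisenberg uncertainty principle:
ΔxΔp ≥ ℏ/2

The minimum uncertainty in position is:
Δx_min = ℏ/(2Δp)
Δx_min = (1.055e-34 J·s) / (2 × 3.630e-24 kg·m/s)
Δx_min = 1.453e-11 m = 14.526 pm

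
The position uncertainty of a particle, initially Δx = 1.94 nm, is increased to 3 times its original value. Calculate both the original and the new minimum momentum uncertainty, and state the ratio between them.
Original Δp_min = 2.718 × 10^-26 kg·m/s; new Δp'_min = 9.060 × 10^-27 kg·m/s; ratio Δp'_min/Δp_min = 1/3.

From the uncertainty principle ΔxΔp ≥ ℏ/2, the minimum momentum uncertainty is Δp_min = ℏ/(2Δx).

Original (Δx = 1.94 nm = 1.940e-09 m):
Δp_min = (1.055e-34 J·s)/(2 × 1.940e-09 m) = 2.718e-26 kg·m/s

When Δx → 3Δx:
Δp'_min = ℏ/(2 × 3Δx) = (1/3) × ℏ/(2Δx) = (1/3) × Δp_min
Δp'_min = 1/3 × 2.718e-26 kg·m/s = 9.060e-27 kg·m/s

Since Δp_min ∝ 1/Δx, when Δx is increased to 3 times its original value, Δp_min decreases to 1/3 of its original value.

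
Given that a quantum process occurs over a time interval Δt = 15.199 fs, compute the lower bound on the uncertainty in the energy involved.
21.653 meV

Using the energy-time uncertainty principle:
ΔEΔt ≥ ℏ/2

The minimum uncertainty in energy is:
ΔE_min = ℏ/(2Δt)
ΔE_min = (1.055e-34 J·s) / (2 × 1.520e-14 s)
ΔE_min = 3.469e-21 J = 21.653 meV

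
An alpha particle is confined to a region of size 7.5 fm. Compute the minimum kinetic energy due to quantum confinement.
23.214 keV

Using the uncertainty principle:

1. Position uncertainty: Δx ≈ 7.500e-15 m
2. Minimum momentum uncertainty: Δp = ℏ/(2Δx) = 7.030e-21 kg·m/s
3. Minimum kinetic energy:
   KE = (Δp)²/(2m) = (7.030e-21)²/(2 × 6.645e-27 kg)
   KE = 3.719e-15 J = 23.214 keV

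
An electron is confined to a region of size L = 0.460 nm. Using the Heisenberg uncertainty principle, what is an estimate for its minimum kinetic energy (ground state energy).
45.014 meV

Using the uncertainty principle to estimate ground state energy:

1. The position uncertainty is approximately the confinement size:
   Δx ≈ L = 4.600e-10 m

2. From ΔxΔp ≥ ℏ/2, the minimum momentum uncertainty is:
   Δp ≈ ℏ/(2L) = 1.146e-25 kg·m/s

3. The kinetic energy is approximately:
   KE ≈ (Δp)²/(2m) = (1.146e-25)²/(2 × 9.109e-31 kg)
   KE ≈ 7.212e-21 J = 45.014 meV

This is an order-of-magnitude estimate of the ground state energy.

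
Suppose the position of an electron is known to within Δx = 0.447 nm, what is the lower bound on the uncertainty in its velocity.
129.494 km/s

Using the Heisenberg uncertainty principle and Δp = mΔv:
ΔxΔp ≥ ℏ/2
Δx(mΔv) ≥ ℏ/2

The minimum uncertainty in velocity is:
Δv_min = ℏ/(2mΔx)
Δv_min = (1.055e-34 J·s) / (2 × 9.109e-31 kg × 4.470e-10 m)
Δv_min = 1.295e+05 m/s = 129.494 km/s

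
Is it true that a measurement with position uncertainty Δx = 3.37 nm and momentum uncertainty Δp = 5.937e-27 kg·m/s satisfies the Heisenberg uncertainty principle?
No, it violates the uncertainty principle (impossible measurement).

Calculate the product ΔxΔp:
ΔxΔp = (3.370e-09 m) × (5.937e-27 kg·m/s)
ΔxΔp = 2.001e-35 J·s

Compare to the minimum allowed value ℏ/2:
ℏ/2 = 5.273e-35 J·s

Since ΔxΔp = 2.001e-35 J·s < 5.273e-35 J·s = ℏ/2,
the measurement violates the uncertainty principle.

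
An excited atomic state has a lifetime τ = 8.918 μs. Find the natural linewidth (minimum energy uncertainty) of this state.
36.904 peV

Using the energy-time uncertainty principle:
ΔEΔt ≥ ℏ/2

The lifetime τ represents the time uncertainty Δt.
The natural linewidth (minimum energy uncertainty) is:

ΔE = ℏ/(2τ)
ΔE = (1.055e-34 J·s) / (2 × 8.918e-06 s)
ΔE = 5.913e-30 J = 36.904 peV

This natural linewidth limits the precision of spectroscopic measurements.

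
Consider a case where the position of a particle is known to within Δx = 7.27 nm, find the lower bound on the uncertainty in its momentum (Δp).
7.253 × 10^-27 kg·m/s

Using the Heisenberg uncertainty principle:
ΔxΔp ≥ ℏ/2

The minimum uncertainty in momentum is:
Δp_min = ℏ/(2Δx)
Δp_min = (1.055e-34 J·s) / (2 × 7.270e-09 m)
Δp_min = 7.253e-27 kg·m/s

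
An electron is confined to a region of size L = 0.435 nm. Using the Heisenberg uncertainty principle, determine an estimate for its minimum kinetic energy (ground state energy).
50.337 meV

Using the uncertainty principle to estimate ground state energy:

1. The position uncertainty is approximately the confinement size:
   Δx ≈ L = 4.350e-10 m

2. From ΔxΔp ≥ ℏ/2, the minimum momentum uncertainty is:
   Δp ≈ ℏ/(2L) = 1.212e-25 kg·m/s

3. The kinetic energy is approximately:
   KE ≈ (Δp)²/(2m) = (1.212e-25)²/(2 × 9.109e-31 kg)
   KE ≈ 8.065e-21 J = 50.337 meV

This is an order-of-magnitude estimate of the ground state energy.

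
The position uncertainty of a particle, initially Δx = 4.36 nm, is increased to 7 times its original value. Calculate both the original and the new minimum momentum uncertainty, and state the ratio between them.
Original Δp_min = 1.209 × 10^-26 kg·m/s; new Δp'_min = 1.728 × 10^-27 kg·m/s; ratio Δp'_min/Δp_min = 1/7.

From the uncertainty principle ΔxΔp ≥ ℏ/2, the minimum momentum uncertainty is Δp_min = ℏ/(2Δx).

Original (Δx = 4.36 nm = 4.360e-09 m):
Δp_min = (1.055e-34 J·s)/(2 × 4.360e-09 m) = 1.209e-26 kg·m/s

When Δx → 7Δx:
Δp'_min = ℏ/(2 × 7Δx) = (1/7) × ℏ/(2Δx) = (1/7) × Δp_min
Δp'_min = 1/7 × 1.209e-26 kg·m/s = 1.728e-27 kg·m/s

Since Δp_min ∝ 1/Δx, when Δx is increased to 7 times its original value, Δp_min decreases to 1/7 of its original value.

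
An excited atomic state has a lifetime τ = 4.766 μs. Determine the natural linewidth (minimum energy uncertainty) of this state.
69.053 peV

Using the energy-time uncertainty principle:
ΔEΔt ≥ ℏ/2

The lifetime τ represents the time uncertainty Δt.
The natural linewidth (minimum energy uncertainty) is:

ΔE = ℏ/(2τ)
ΔE = (1.055e-34 J·s) / (2 × 4.766e-06 s)
ΔE = 1.106e-29 J = 69.053 peV

This natural linewidth limits the precision of spectroscopic measurements.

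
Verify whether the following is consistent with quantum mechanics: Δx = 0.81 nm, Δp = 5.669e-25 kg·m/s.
Yes, it satisfies the uncertainty principle.

Calculate the product ΔxΔp:
ΔxΔp = (8.100e-10 m) × (5.669e-25 kg·m/s)
ΔxΔp = 4.592e-34 J·s

Compare to the minimum allowed value ℏ/2:
ℏ/2 = 5.273e-35 J·s

Since ΔxΔp = 4.592e-34 J·s ≥ 5.273e-35 J·s = ℏ/2,
the measurement satisfies the uncertainty principle.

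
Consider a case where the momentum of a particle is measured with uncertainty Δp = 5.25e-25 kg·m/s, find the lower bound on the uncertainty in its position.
100.435 pm

Using the Heisenberg uncertainty principle:
ΔxΔp ≥ ℏ/2

The minimum uncertainty in position is:
Δx_min = ℏ/(2Δp)
Δx_min = (1.055e-34 J·s) / (2 × 5.250e-25 kg·m/s)
Δx_min = 1.004e-10 m = 100.435 pm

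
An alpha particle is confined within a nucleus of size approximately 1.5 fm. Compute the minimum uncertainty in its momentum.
3.515 × 10^-20 kg·m/s

Using the Heisenberg uncertainty principle:
ΔxΔp ≥ ℏ/2

With Δx ≈ L = 1.500e-15 m (the confinement size):
Δp_min = ℏ/(2Δx)
Δp_min = (1.055e-34 J·s) / (2 × 1.500e-15 m)
Δp_min = 3.515e-20 kg·m/s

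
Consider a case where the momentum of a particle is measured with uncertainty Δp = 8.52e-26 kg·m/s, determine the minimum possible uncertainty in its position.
618.880 pm

Using the Heisenberg uncertainty principle:
ΔxΔp ≥ ℏ/2

The minimum uncertainty in position is:
Δx_min = ℏ/(2Δp)
Δx_min = (1.055e-34 J·s) / (2 × 8.520e-26 kg·m/s)
Δx_min = 6.189e-10 m = 618.880 pm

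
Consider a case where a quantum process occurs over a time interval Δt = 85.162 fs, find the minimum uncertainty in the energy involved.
3.864 meV

Using the energy-time uncertainty principle:
ΔEΔt ≥ ℏ/2

The minimum uncertainty in energy is:
ΔE_min = ℏ/(2Δt)
ΔE_min = (1.055e-34 J·s) / (2 × 8.516e-14 s)
ΔE_min = 6.192e-22 J = 3.864 meV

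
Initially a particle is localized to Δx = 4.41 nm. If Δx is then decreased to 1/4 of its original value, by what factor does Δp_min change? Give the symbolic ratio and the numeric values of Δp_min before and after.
Original Δp_min = 1.196 × 10^-26 kg·m/s; new Δp'_min = 4.783 × 10^-26 kg·m/s; ratio Δp'_min/Δp_min = 4.

From the uncertainty principle ΔxΔp ≥ ℏ/2, the minimum momentum uncertainty is Δp_min = ℏ/(2Δx).

Original (Δx = 4.41 nm = 4.410e-09 m):
Δp_min = (1.055e-34 J·s)/(2 × 4.410e-09 m) = 1.196e-26 kg·m/s

When Δx → (1/4)Δx:
Δp'_min = ℏ/(2 × (1/4)Δx) = 4 × ℏ/(2Δx) = 4 × Δp_min
Δp'_min = 4 × 1.196e-26 kg·m/s = 4.783e-26 kg·m/s

Since Δp_min ∝ 1/Δx, when Δx is decreased to 1/4 of its original value, Δp_min increases to 4 times its original value.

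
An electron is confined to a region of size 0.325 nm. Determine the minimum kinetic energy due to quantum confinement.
90.177 meV

Using the uncertainty principle:

1. Position uncertainty: Δx ≈ 3.250e-10 m
2. Minimum momentum uncertainty: Δp = ℏ/(2Δx) = 1.622e-25 kg·m/s
3. Minimum kinetic energy:
   KE = (Δp)²/(2m) = (1.622e-25)²/(2 × 9.109e-31 kg)
   KE = 1.445e-20 J = 90.177 meV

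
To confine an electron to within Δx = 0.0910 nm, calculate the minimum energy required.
1.150 eV

Localizing a particle requires giving it sufficient momentum uncertainty:

1. From uncertainty principle: Δp ≥ ℏ/(2Δx)
   Δp_min = (1.055e-34 J·s) / (2 × 9.100e-11 m)
   Δp_min = 5.794e-25 kg·m/s

2. This momentum uncertainty corresponds to kinetic energy:
   KE ≈ (Δp)²/(2m) = (5.794e-25)²/(2 × 9.109e-31 kg)
   KE = 1.843e-19 J = 1.150 eV

Tighter localization requires more energy.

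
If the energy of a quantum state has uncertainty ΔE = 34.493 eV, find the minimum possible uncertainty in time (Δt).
9.541 as

Using the energy-time uncertainty principle:
ΔEΔt ≥ ℏ/2

The minimum uncertainty in time is:
Δt_min = ℏ/(2ΔE)
Δt_min = (1.055e-34 J·s) / (2 × 5.526e-18 J)
Δt_min = 9.541e-18 s = 9.541 as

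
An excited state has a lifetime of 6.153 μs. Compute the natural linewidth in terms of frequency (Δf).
12.933 kHz

Using the energy-time uncertainty principle and E = hf:
ΔEΔt ≥ ℏ/2
hΔf·Δt ≥ ℏ/2

The minimum frequency uncertainty is:
Δf = ℏ/(2hτ) = 1/(4πτ)
Δf = 1/(4π × 6.153e-06 s)
Δf = 1.293e+04 Hz = 12.933 kHz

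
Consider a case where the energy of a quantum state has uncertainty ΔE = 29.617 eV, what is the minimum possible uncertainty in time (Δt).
11.112 as

Using the energy-time uncertainty principle:
ΔEΔt ≥ ℏ/2

The minimum uncertainty in time is:
Δt_min = ℏ/(2ΔE)
Δt_min = (1.055e-34 J·s) / (2 × 4.745e-18 J)
Δt_min = 1.111e-17 s = 11.112 as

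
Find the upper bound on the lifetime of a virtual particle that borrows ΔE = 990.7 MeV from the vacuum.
3.322 × 10^-25 s

Using the energy-time uncertainty principle:
ΔEΔt ≥ ℏ/2

For a virtual particle borrowing energy ΔE, the maximum lifetime is:
Δt_max = ℏ/(2ΔE)

Converting energy:
ΔE = 990.7 MeV = 1.587e-10 J

Δt_max = (1.055e-34 J·s) / (2 × 1.587e-10 J)
Δt_max = 3.322e-25 s = 3.322 × 10^-25 s

Virtual particles with higher borrowed energy exist for shorter times.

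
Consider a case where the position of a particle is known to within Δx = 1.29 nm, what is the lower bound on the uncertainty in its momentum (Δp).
4.087 × 10^-26 kg·m/s

Using the Heisenberg uncertainty principle:
ΔxΔp ≥ ℏ/2

The minimum uncertainty in momentum is:
Δp_min = ℏ/(2Δx)
Δp_min = (1.055e-34 J·s) / (2 × 1.290e-09 m)
Δp_min = 4.087e-26 kg·m/s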